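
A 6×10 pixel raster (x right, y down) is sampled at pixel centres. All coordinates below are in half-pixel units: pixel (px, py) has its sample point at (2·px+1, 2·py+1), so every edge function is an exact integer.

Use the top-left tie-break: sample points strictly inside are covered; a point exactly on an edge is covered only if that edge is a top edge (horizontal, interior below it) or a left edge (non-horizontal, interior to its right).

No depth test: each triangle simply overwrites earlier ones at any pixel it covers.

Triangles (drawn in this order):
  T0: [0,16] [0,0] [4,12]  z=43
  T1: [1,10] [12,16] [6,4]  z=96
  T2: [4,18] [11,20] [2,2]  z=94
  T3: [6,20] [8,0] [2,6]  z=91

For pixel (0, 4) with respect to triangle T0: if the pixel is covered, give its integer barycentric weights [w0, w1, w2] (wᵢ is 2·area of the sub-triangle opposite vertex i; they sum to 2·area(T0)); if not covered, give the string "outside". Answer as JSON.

T0:
  2·area = 64
  edge (0, 16)→(0, 0): d=(0,-16) top-left  bias=+0
  edge (0, 0)→(4, 12): d=(4,12) right/bottom  bias=-1
  edge (4, 12)→(0, 16): d=(-4,4) right/bottom  bias=-1
    (0,1)@(1, 3): e=[16,0,48] → .  [on edge]
    (0,2)@(1, 5): e=[16,8,40] → X
    (1,2)@(3, 5): e=[48,-16,32] → .
    (5,2)@(11, 5): e=[176,-112,0] → .  [on edge]
    (0,3)@(1, 7): e=[16,16,32] → X
    (1,3)@(3, 7): e=[48,-8,24] → .
    (4,3)@(9, 7): e=[144,-80,0] → .  [on edge]
    (0,4)@(1, 9): e=[16,24,24] → X
    (1,4)@(3, 9): e=[48,0,16] → .  [on edge]
    (3,4)@(7, 9): e=[112,-48,0] → .  [on edge]
    (0,5)@(1, 11): e=[16,32,16] → X
    (1,5)@(3, 11): e=[48,8,8] → X
    (2,5)@(5, 11): e=[80,-16,0] → .  [on edge]
    (1,6)@(3, 13): e=[48,16,0] → .  [on edge]
    (0,7)@(1, 15): e=[16,48,0] → .  [on edge]
    (2,7)@(5, 15): e=[80,0,-16] → .  [on edge]
  covered (6 px):
    . . . . . .
    . . . . . .
    X . . . . .
    X . . . . .
    X . . . . .
    X X . . . .
    X . . . . .
    . . . . . .
    . . . . . .
    . . . . . .
T1:
  2·area = 96  (B↔C swapped to make it positive)
  edge (1, 10)→(6, 4): d=(5,-6) top-left  bias=+0
  edge (6, 4)→(12, 16): d=(6,12) right/bottom  bias=-1
  edge (12, 16)→(1, 10): d=(-11,-6) top-left  bias=+0
    (2,3)@(5, 7): e=[9,30,57] → X
    (3,3)@(7, 7): e=[21,6,69] → X
    (4,3)@(9, 7): e=[33,-18,81] → .
    (1,4)@(3, 9): e=[7,66,23] → X
    (4,4)@(9, 9): e=[43,-6,59] → .
    (1,5)@(3, 11): e=[17,78,1] → X
    (4,5)@(9, 11): e=[53,6,37] → X
    (5,5)@(11, 11): e=[65,-18,49] → .
    (1,6)@(3, 13): e=[27,90,-21] → .
    (2,6)@(5, 13): e=[39,66,-9] → .
    (3,6)@(7, 13): e=[51,42,3] → X
    (5,6)@(11, 13): e=[75,-6,27] → .
  covered (12 px):
    . . . . . .
    . . . . . .
    . . . . . .
    . . X X . .
    . X X X . .
    . X X X X .
    . . . X X .
    . . . . . X
    . . . . . .
    . . . . . .
T2:
  2·area = 108  (B↔C swapped to make it positive)
  edge (4, 18)→(2, 2): d=(-2,-16) top-left  bias=+0
  edge (2, 2)→(11, 20): d=(9,18) right/bottom  bias=-1
  edge (11, 20)→(4, 18): d=(-7,-2) top-left  bias=+0
    (1,2)@(3, 5): e=[10,9,89] → X
    (2,2)@(5, 5): e=[42,-27,93] → .
    (1,3)@(3, 7): e=[6,27,75] → X
    (2,3)@(5, 7): e=[38,-9,79] → .
    (1,4)@(3, 9): e=[2,45,61] → X
    (2,4)@(5, 9): e=[34,9,65] → X
    (3,4)@(7, 9): e=[66,-27,69] → .
    (1,5)@(3, 11): e=[-2,63,47] → .
    (2,5)@(5, 11): e=[30,27,51] → X
    (3,5)@(7, 11): e=[62,-9,55] → .
    (2,6)@(5, 13): e=[26,45,37] → X
    (3,6)@(7, 13): e=[58,9,41] → X
  covered (13 px):
    . . . . . .
    . . . . . .
    . X . . . .
    . X . . . .
    . X X . . .
    . . X . . .
    . . X X . .
    . . X X . .
    . . X X X .
    . . . . X .
T3:
  2·area = 108  (B↔C swapped to make it positive)
  edge (6, 20)→(2, 6): d=(-4,-14) top-left  bias=+0
  edge (2, 6)→(8, 0): d=(6,-6) top-left  bias=+0
  edge (8, 0)→(6, 20): d=(-2,20) right/bottom  bias=-1
    (3,0)@(7, 1): e=[90,0,18] → X  [on edge]
    (4,0)@(9, 1): e=[118,12,-22] → .
    (2,1)@(5, 3): e=[54,0,54] → X  [on edge]
    (4,1)@(9, 3): e=[110,24,-26] → .
    (1,2)@(3, 5): e=[18,0,90] → X  [on edge]
    (4,2)@(9, 5): e=[102,36,-30] → .
    (0,3)@(1, 7): e=[-18,0,126] → .  [on edge]
    (1,3)@(3, 7): e=[10,12,86] → X
    (4,3)@(9, 7): e=[94,48,-34] → .
    (1,4)@(3, 9): e=[2,24,82] → X
    (4,4)@(9, 9): e=[86,60,-38] → .
    (1,5)@(3, 11): e=[-6,36,78] → .
  covered (15 px):
    . . . X . .
    . . X X . .
    . X X X . .
    . X X X . .
    . X X X . .
    . . X . . .
    . . X . . .
    . . X . . .
    . . . . . .
    . . . . . .

Result: [24,24,16]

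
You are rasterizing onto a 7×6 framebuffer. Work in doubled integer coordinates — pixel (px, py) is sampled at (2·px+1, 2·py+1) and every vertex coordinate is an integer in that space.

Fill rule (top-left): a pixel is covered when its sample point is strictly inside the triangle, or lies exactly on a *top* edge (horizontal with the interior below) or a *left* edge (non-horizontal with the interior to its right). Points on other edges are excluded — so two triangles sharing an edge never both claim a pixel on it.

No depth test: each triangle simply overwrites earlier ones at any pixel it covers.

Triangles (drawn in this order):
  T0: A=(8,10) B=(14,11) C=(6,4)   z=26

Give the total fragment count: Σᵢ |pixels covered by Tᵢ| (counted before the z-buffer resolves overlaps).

T0:
  2·area = 34  (B↔C swapped to make it positive)
  edge (8, 10)→(6, 4): d=(-2,-6) top-left  bias=+0
  edge (6, 4)→(14, 11): d=(8,7) right/bottom  bias=-1
  edge (14, 11)→(8, 10): d=(-6,-1) top-left  bias=+0
    (2,0)@(5, 1): e=[0,-17,51] → ·  [on edge]
    (3,2)@(7, 5): e=[4,1,29] → #
    (4,2)@(9, 5): e=[16,-13,31] → ·
    (3,3)@(7, 7): e=[0,17,17] → #  [on edge]
    (4,3)@(9, 7): e=[12,3,19] → #
    (5,3)@(11, 7): e=[24,-11,21] → ·
    (3,4)@(7, 9): e=[-4,33,5] → ·
    (4,4)@(9, 9): e=[8,19,7] → #
    (5,4)@(11, 9): e=[20,5,9] → #
    (6,4)@(13, 9): e=[32,-9,11] → ·
    (4,5)@(9, 11): e=[4,35,-5] → ·
    (5,5)@(11, 11): e=[16,21,-3] → ·
  covered (5 px):
    · · · · · · ·
    · · · · · · ·
    · · · # · · ·
    · · · # # · ·
    · · · · # # ·
    · · · · · · ·

Answer: 5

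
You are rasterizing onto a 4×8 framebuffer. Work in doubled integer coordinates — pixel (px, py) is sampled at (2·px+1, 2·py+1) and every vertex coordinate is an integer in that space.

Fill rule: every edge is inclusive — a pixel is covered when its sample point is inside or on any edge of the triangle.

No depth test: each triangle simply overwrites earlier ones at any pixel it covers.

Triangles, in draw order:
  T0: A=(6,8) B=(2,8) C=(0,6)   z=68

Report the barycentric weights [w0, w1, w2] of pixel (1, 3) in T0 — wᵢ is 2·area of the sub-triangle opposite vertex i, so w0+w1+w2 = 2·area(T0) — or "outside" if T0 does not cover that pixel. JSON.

T0:
  2·area = 8
  edge (6, 8)→(2, 8): d=(-4,0) inclusive
  edge (2, 8)→(0, 6): d=(-2,-2) inclusive
  edge (0, 6)→(6, 8): d=(6,2) inclusive
    (0,3)@(1, 7): e=[4,0,4] → X  [on edge]
    (1,3)@(3, 7): e=[4,4,0] → X  [on edge]
    (2,3)@(5, 7): e=[4,8,-4] → .
    (0,4)@(1, 9): e=[-4,-4,16] → .
    (1,4)@(3, 9): e=[-4,0,12] → .  [on edge]
    (2,5)@(5, 11): e=[-12,0,20] → .  [on edge]
    (3,6)@(7, 13): e=[-20,0,28] → .  [on edge]
  covered (2 px):
    . . . .
    . . . .
    . . . .
    X X . .
    . . . .
    . . . .
    . . . .
    . . . .

Answer: [4,0,4]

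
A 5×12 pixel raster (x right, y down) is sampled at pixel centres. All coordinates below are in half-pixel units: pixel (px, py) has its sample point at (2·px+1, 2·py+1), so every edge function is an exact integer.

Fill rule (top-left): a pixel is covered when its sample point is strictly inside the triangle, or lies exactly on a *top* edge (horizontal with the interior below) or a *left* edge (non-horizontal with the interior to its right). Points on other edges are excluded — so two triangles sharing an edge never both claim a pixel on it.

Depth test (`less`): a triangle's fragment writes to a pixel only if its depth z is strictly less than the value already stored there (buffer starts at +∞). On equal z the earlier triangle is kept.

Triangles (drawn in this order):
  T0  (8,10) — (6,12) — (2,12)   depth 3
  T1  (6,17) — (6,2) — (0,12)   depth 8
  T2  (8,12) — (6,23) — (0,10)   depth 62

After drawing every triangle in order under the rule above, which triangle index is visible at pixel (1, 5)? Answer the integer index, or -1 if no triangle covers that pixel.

T0:
  2·area = 8
  edge (8, 10)→(6, 12): d=(-2,2) right/bottom  bias=-1
  edge (6, 12)→(2, 12): d=(-4,0) right/bottom  bias=-1
  edge (2, 12)→(8, 10): d=(6,-2) top-left  bias=+0
    (4,4)@(9, 9): e=[0,12,-4] → .  [on edge]
    (2,5)@(5, 11): e=[4,4,0] → X  [on edge]
    (3,5)@(7, 11): e=[0,4,4] → .  [on edge]
    (2,6)@(5, 13): e=[0,-4,12] → .  [on edge]
    (1,7)@(3, 15): e=[0,-12,20] → .  [on edge]
    (0,8)@(1, 17): e=[0,-20,28] → .  [on edge]
  covered (1 px):
    . . . . .
    . . . . .
    . . . . .
    . . . . .
    . . . . .
    . . X . .
    . . . . .
    . . . . .
    . . . . .
    . . . . .
    . . . . .
    . . . . .
T1:
  2·area = 90  (B↔C swapped to make it positive)
  edge (6, 17)→(0, 12): d=(-6,-5) top-left  bias=+0
  edge (0, 12)→(6, 2): d=(6,-10) top-left  bias=+0
  edge (6, 2)→(6, 17): d=(0,15) right/bottom  bias=-1
    (2,2)@(5, 5): e=[67,8,15] → X
    (3,2)@(7, 5): e=[77,28,-15] → .
    (1,3)@(3, 7): e=[45,0,45] → X  [on edge]
    (3,3)@(7, 7): e=[65,40,-15] → .
    (1,4)@(3, 9): e=[33,12,45] → X
    (3,4)@(7, 9): e=[53,52,-15] → .
    (0,5)@(1, 11): e=[11,4,75] → X
    (3,5)@(7, 11): e=[41,64,-15] → .
    (0,6)@(1, 13): e=[-1,16,75] → .
    (1,6)@(3, 13): e=[9,36,45] → X
    (3,6)@(7, 13): e=[29,76,-15] → .
    (1,7)@(3, 15): e=[-3,48,45] → .
  covered (11 px):
    . . . . .
    . . . . .
    . . X . .
    . X X . .
    . X X . .
    X X X . .
    . X X . .
    . . X . .
    . . . . .
    . . . . .
    . . . . .
    . . . . .
T2:
  2·area = 92
  edge (8, 12)→(6, 23): d=(-2,11) right/bottom  bias=-1
  edge (6, 23)→(0, 10): d=(-6,-13) top-left  bias=+0
  edge (0, 10)→(8, 12): d=(8,2) right/bottom  bias=-1
    (0,5)@(1, 11): e=[79,7,6] → X
    (1,5)@(3, 11): e=[57,33,2] → X
    (2,5)@(5, 11): e=[35,59,-2] → .
    (0,6)@(1, 13): e=[75,-5,22] → .
    (1,6)@(3, 13): e=[53,21,18] → X
    (2,6)@(5, 13): e=[31,47,14] → X
    (3,6)@(7, 13): e=[9,73,10] → X
    (4,6)@(9, 13): e=[-13,99,6] → .
    (1,7)@(3, 15): e=[49,9,34] → X
    (4,7)@(9, 15): e=[-17,87,22] → .
    (1,8)@(3, 17): e=[45,-3,50] → .
    (2,8)@(5, 17): e=[23,23,46] → X
  covered (11 px):
    . . . . .
    . . . . .
    . . . . .
    . . . . .
    . . . . .
    X X . . .
    . X X X .
    . X X X .
    . . X X .
    . . X . .
    . . . . .
    . . . . .

Z-buffer (winner per pixel, '.' = empty):
  . . . . .
  . . . . .
  . . 1 . .
  . 1 1 . .
  . 1 1 . .
  1 1 0 . .
  . 1 1 2 .
  . 2 1 2 .
  . . 2 2 .
  . . 2 . .
  . . . . .
  . . . . .

Result: 1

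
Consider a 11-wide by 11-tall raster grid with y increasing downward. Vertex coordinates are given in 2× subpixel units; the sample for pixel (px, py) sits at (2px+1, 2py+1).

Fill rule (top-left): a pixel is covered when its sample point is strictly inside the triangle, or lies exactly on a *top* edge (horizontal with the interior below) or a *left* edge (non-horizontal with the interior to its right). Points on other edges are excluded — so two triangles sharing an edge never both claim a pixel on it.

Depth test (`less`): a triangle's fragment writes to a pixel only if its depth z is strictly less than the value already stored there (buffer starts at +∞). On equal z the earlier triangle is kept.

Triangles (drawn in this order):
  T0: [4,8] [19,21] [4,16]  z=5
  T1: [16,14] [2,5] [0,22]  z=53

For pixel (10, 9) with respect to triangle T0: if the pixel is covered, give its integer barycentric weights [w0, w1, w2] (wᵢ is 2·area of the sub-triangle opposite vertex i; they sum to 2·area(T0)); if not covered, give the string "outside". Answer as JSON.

T0:
  2·area = 120
  edge (4, 8)→(19, 21): d=(15,13) right/bottom  bias=-1
  edge (19, 21)→(4, 16): d=(-15,-5) top-left  bias=+0
  edge (4, 16)→(4, 8): d=(0,-8) top-left  bias=+0
    (2,4)@(5, 9): e=[2,110,8] → █
    (3,4)@(7, 9): e=[-24,120,24] → ·
    (2,5)@(5, 11): e=[32,80,8] → █
    (3,5)@(7, 11): e=[6,90,24] → █
    (4,5)@(9, 11): e=[-20,100,40] → ·
    (2,6)@(5, 13): e=[62,50,8] → █
    (4,6)@(9, 13): e=[10,70,40] → █
    (5,6)@(11, 13): e=[-16,80,56] → ·
    (0,7)@(1, 15): e=[144,0,-24] → ·  [on edge]
    (2,7)@(5, 15): e=[92,20,8] → █
    (5,7)@(11, 15): e=[14,50,56] → █
    (6,7)@(13, 15): e=[-12,60,72] → ·
    (3,8)@(7, 17): e=[96,0,24] → █  [on edge]
    (6,9)@(13, 19): e=[48,0,72] → █  [on edge]
    (9,10)@(19, 21): e=[0,0,120] → ·  [on edge]
  covered (16 px):
    · · · · · · · · · · ·
    · · · · · · · · · · ·
    · · · · · · · · · · ·
    · · · · · · · · · · ·
    · · █ · · · · · · · ·
    · · █ █ · · · · · · ·
    · · █ █ █ · · · · · ·
    · · █ █ █ █ · · · · ·
    · · · █ █ █ █ · · · ·
    · · · · · · █ █ · · ·
    · · · · · · · · · · ·
T1:
  2·area = 256  (B↔C swapped to make it positive)
  edge (16, 14)→(0, 22): d=(-16,8) right/bottom  bias=-1
  edge (0, 22)→(2, 5): d=(2,-17) top-left  bias=+0
  edge (2, 5)→(16, 14): d=(14,9) right/bottom  bias=-1
    (1,3)@(3, 7): e=[216,21,19] → █
    (2,3)@(5, 7): e=[200,55,1] → █
    (3,3)@(7, 7): e=[184,89,-17] → ·
    (1,4)@(3, 9): e=[184,25,47] → █
    (3,4)@(7, 9): e=[152,93,11] → █
    (4,4)@(9, 9): e=[136,127,-7] → ·
    (1,5)@(3, 11): e=[152,29,75] → █
    (4,5)@(9, 11): e=[104,131,21] → █
    (5,5)@(11, 11): e=[88,165,3] → █
    (6,5)@(13, 11): e=[72,199,-15] → ·
    (1,6)@(3, 13): e=[120,33,103] → █
    (6,6)@(13, 13): e=[40,203,13] → █
  covered (32 px):
    · · · · · · · · · · ·
    · · · · · · · · · · ·
    · · · · · · · · · · ·
    · █ █ · · · · · · · ·
    · █ █ █ · · · · · · ·
    · █ █ █ █ █ · · · · ·
    · █ █ █ █ █ █ · · · ·
    █ █ █ █ █ █ █ · · · ·
    █ █ █ █ █ · · · · · ·
    █ █ █ · · · · · · · ·
    █ · · · · · · · · · ·

Final: "outside"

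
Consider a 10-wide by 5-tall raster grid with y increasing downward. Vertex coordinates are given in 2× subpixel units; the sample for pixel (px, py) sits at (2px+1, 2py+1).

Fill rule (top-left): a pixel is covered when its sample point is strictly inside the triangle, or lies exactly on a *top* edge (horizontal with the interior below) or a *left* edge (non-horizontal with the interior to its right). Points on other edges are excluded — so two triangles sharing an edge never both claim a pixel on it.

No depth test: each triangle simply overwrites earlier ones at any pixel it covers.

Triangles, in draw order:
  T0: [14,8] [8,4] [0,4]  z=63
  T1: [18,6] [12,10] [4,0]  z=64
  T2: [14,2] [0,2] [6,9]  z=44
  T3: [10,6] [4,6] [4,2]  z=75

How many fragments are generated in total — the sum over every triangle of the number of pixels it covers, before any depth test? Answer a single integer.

T0:
  2·area = 32  (B↔C swapped to make it positive)
  edge (14, 8)→(0, 4): d=(-14,-4) top-left  bias=+0
  edge (0, 4)→(8, 4): d=(8,0) top-left  bias=+0
  edge (8, 4)→(14, 8): d=(6,4) right/bottom  bias=-1
    (2,2)@(5, 5): e=[6,8,18] → X
    (3,2)@(7, 5): e=[14,8,10] → X
    (4,2)@(9, 5): e=[22,8,2] → X
    (5,2)@(11, 5): e=[30,8,-6] → .
    (2,3)@(5, 7): e=[-22,24,30] → .
    (3,3)@(7, 7): e=[-14,24,22] → .
    (4,3)@(9, 7): e=[-6,24,14] → .
    (5,3)@(11, 7): e=[2,24,6] → X
    (6,3)@(13, 7): e=[10,24,-2] → .
    (5,4)@(11, 9): e=[-26,40,18] → .
  covered (4 px):
    . . . . . . . . . .
    . . . . . . . . . .
    . . X X X . . . . .
    . . . . . X . . . .
    . . . . . . . . . .
T1:
  2·area = 92
  edge (18, 6)→(12, 10): d=(-6,4) right/bottom  bias=-1
  edge (12, 10)→(4, 0): d=(-8,-10) top-left  bias=+0
  edge (4, 0)→(18, 6): d=(14,6) right/bottom  bias=-1
    (2,0)@(5, 1): e=[82,2,8] → X
    (3,0)@(7, 1): e=[74,22,-4] → .
    (2,1)@(5, 3): e=[70,-14,36] → .
    (3,1)@(7, 3): e=[62,6,24] → X
    (4,1)@(9, 3): e=[54,26,12] → X
    (5,1)@(11, 3): e=[46,46,0] → .  [on edge]
    (3,2)@(7, 5): e=[50,-10,52] → .
    (4,2)@(9, 5): e=[42,10,40] → X
    (5,2)@(11, 5): e=[34,30,28] → X
    (6,2)@(13, 5): e=[26,50,16] → X
    (7,2)@(15, 5): e=[18,70,4] → X
    (8,2)@(17, 5): e=[10,90,-8] → .
  covered (11 px):
    . . X . . . . . . .
    . . . X X . . . . .
    . . . . X X X X . .
    . . . . . X X X . .
    . . . . . . X . . .
T2:
  2·area = 98  (B↔C swapped to make it positive)
  edge (14, 2)→(6, 9): d=(-8,7) right/bottom  bias=-1
  edge (6, 9)→(0, 2): d=(-6,-7) top-left  bias=+0
  edge (0, 2)→(14, 2): d=(14,0) top-left  bias=+0
    (0,1)@(1, 3): e=[83,1,14] → X
    (1,1)@(3, 3): e=[69,15,14] → X
    (2,1)@(5, 3): e=[55,29,14] → X
    (3,1)@(7, 3): e=[41,43,14] → X
    (4,1)@(9, 3): e=[27,57,14] → X
    (5,1)@(11, 3): e=[13,71,14] → X
    (6,1)@(13, 3): e=[-1,85,14] → .
    (0,2)@(1, 5): e=[67,-11,42] → .
    (1,2)@(3, 5): e=[53,3,42] → X
    (5,2)@(11, 5): e=[-3,59,42] → .
    (1,3)@(3, 7): e=[37,-9,70] → .
    (2,3)@(5, 7): e=[23,5,70] → X
  covered (12 px):
    . . . . . . . . . .
    X X X X X X . . . .
    . X X X X . . . . .
    . . X X . . . . . .
    . . . . . . . . . .
T3:
  2·area = 24
  edge (10, 6)→(4, 6): d=(-6,0) right/bottom  bias=-1
  edge (4, 6)→(4, 2): d=(0,-4) top-left  bias=+0
  edge (4, 2)→(10, 6): d=(6,4) right/bottom  bias=-1
    (2,1)@(5, 3): e=[18,4,2] → X
    (3,1)@(7, 3): e=[18,12,-6] → .
    (2,2)@(5, 5): e=[6,4,14] → X
    (3,2)@(7, 5): e=[6,12,6] → X
    (4,2)@(9, 5): e=[6,20,-2] → .
    (2,3)@(5, 7): e=[-6,4,26] → .
    (3,3)@(7, 7): e=[-6,12,18] → .
  covered (3 px):
    . . . . . . . . . .
    . . X . . . . . . .
    . . X X . . . . . .
    . . . . . . . . . .
    . . . . . . . . . .

Final: 30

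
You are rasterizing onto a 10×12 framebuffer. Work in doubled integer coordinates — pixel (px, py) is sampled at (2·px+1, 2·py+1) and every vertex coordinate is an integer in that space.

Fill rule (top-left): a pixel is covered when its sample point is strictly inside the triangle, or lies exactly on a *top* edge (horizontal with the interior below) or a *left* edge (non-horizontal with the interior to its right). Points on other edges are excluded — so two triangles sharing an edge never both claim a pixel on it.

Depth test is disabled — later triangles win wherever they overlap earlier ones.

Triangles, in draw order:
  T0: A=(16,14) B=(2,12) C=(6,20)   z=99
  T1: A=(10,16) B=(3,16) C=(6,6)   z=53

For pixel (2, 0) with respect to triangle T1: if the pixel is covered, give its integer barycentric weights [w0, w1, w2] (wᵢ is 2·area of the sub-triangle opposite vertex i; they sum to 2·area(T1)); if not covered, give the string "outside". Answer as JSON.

T0:
  2·area = 104  (B↔C swapped to make it positive)
  edge (16, 14)→(6, 20): d=(-10,6) right/bottom  bias=-1
  edge (6, 20)→(2, 12): d=(-4,-8) top-left  bias=+0
  edge (2, 12)→(16, 14): d=(14,2) right/bottom  bias=-1
    (1,6)@(3, 13): e=[88,4,12] → #
    (2,6)@(5, 13): e=[76,20,8] → #
    (3,6)@(7, 13): e=[64,36,4] → #
    (4,6)@(9, 13): e=[52,52,0] → ·  [on edge]
    (1,7)@(3, 15): e=[68,-4,40] → ·
    (2,7)@(5, 15): e=[56,12,36] → #
    (4,7)@(9, 15): e=[32,44,28] → #
    (5,7)@(11, 15): e=[20,60,24] → #
    (6,7)@(13, 15): e=[8,76,20] → #
    (7,7)@(15, 15): e=[-4,92,16] → ·
    (2,8)@(5, 17): e=[36,4,64] → #
    (5,8)@(11, 17): e=[0,52,52] → ·  [on edge]
    (0,11)@(1, 23): e=[0,-52,156] → ·  [on edge]
  covered (12 px):
    · · · · · · · · · ·
    · · · · · · · · · ·
    · · · · · · · · · ·
    · · · · · · · · · ·
    · · · · · · · · · ·
    · · · · · · · · · ·
    · # # # · · · · · ·
    · · # # # # # · · ·
    · · # # # · · · · ·
    · · · # · · · · · ·
    · · · · · · · · · ·
    · · · · · · · · · ·
T1:
  2·area = 70
  edge (10, 16)→(3, 16): d=(-7,0) right/bottom  bias=-1
  edge (3, 16)→(6, 6): d=(3,-10) top-left  bias=+0
  edge (6, 6)→(10, 16): d=(4,10) right/bottom  bias=-1
    (3,4)@(7, 9): e=[49,19,2] → #
    (4,4)@(9, 9): e=[49,39,-18] → ·
    (2,5)@(5, 11): e=[35,5,30] → #
    (4,5)@(9, 11): e=[35,45,-10] → ·
    (2,6)@(5, 13): e=[21,11,38] → #
    (4,6)@(9, 13): e=[21,51,-2] → ·
    (2,7)@(5, 15): e=[7,17,46] → #
    (4,7)@(9, 15): e=[7,57,6] → #
    (5,7)@(11, 15): e=[7,77,-14] → ·
    (2,8)@(5, 17): e=[-7,23,54] → ·
    (3,8)@(7, 17): e=[-7,43,34] → ·
    (4,8)@(9, 17): e=[-7,63,14] → ·
  covered (8 px):
    · · · · · · · · · ·
    · · · · · · · · · ·
    · · · · · · · · · ·
    · · · · · · · · · ·
    · · · # · · · · · ·
    · · # # · · · · · ·
    · · # # · · · · · ·
    · · # # # · · · · ·
    · · · · · · · · · ·
    · · · · · · · · · ·
    · · · · · · · · · ·
    · · · · · · · · · ·

Final: "outside"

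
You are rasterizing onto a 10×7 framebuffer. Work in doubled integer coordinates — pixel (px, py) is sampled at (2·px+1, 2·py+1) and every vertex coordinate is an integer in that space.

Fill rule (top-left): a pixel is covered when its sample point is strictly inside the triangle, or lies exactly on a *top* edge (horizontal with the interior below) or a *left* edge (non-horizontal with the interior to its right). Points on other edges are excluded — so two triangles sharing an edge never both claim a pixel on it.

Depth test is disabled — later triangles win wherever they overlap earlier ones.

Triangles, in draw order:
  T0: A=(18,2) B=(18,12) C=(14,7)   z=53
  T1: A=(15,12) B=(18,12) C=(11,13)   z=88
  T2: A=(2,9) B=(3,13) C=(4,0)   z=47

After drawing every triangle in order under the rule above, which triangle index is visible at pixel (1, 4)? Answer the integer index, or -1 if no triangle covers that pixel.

T0:
  2·area = 40
  edge (18, 2)→(18, 12): d=(0,10) right/bottom  bias=-1
  edge (18, 12)→(14, 7): d=(-4,-5) top-left  bias=+0
  edge (14, 7)→(18, 2): d=(4,-5) top-left  bias=+0
    (8,2)@(17, 5): e=[10,23,7] → X
    (9,2)@(19, 5): e=[-10,33,17] → .
    (7,3)@(15, 7): e=[30,5,5] → X
    (9,3)@(19, 7): e=[-10,25,25] → .
    (7,4)@(15, 9): e=[30,-3,13] → .
    (8,4)@(17, 9): e=[10,7,23] → X
    (9,4)@(19, 9): e=[-10,17,33] → .
    (8,5)@(17, 11): e=[10,-1,31] → .
  covered (4 px):
    . . . . . . . . . .
    . . . . . . . . . .
    . . . . . . . . X .
    . . . . . . . X X .
    . . . . . . . . X .
    . . . . . . . . . .
    . . . . . . . . . .
T1:
  2·area = 3
  edge (15, 12)→(18, 12): d=(3,0) top-left  bias=+0
  edge (18, 12)→(11, 13): d=(-7,1) right/bottom  bias=-1
  edge (11, 13)→(15, 12): d=(4,-1) top-left  bias=+0
    (9,5)@(19, 11): e=[-3,6,0] → .  [on edge]
    (5,6)@(11, 13): e=[3,0,0] → .  [on edge]
  covered (0 px):
    . . . . . . . . . .
    . . . . . . . . . .
    . . . . . . . . . .
    . . . . . . . . . .
    . . . . . . . . . .
    . . . . . . . . . .
    . . . . . . . . . .
T2:
  2·area = 17  (B↔C swapped to make it positive)
  edge (2, 9)→(4, 0): d=(2,-9) top-left  bias=+0
  edge (4, 0)→(3, 13): d=(-1,13) right/bottom  bias=-1
  edge (3, 13)→(2, 9): d=(-1,-4) top-left  bias=+0
    (0,2)@(1, 5): e=[-17,34,0] → .  [on edge]
    (1,2)@(3, 5): e=[1,8,8] → X
    (2,2)@(5, 5): e=[19,-18,16] → .
    (1,3)@(3, 7): e=[5,6,6] → X
    (2,3)@(5, 7): e=[23,-20,14] → .
    (1,4)@(3, 9): e=[9,4,4] → X
    (2,4)@(5, 9): e=[27,-22,12] → .
    (1,5)@(3, 11): e=[13,2,2] → X
    (2,5)@(5, 11): e=[31,-24,10] → .
    (1,6)@(3, 13): e=[17,0,0] → .  [on edge]
  covered (4 px):
    . . . . . . . . . .
    . . . . . . . . . .
    . X . . . . . . . .
    . X . . . . . . . .
    . X . . . . . . . .
    . X . . . . . . . .
    . . . . . . . . . .

Z-buffer (winner per pixel, '.' = empty):
  . . . . . . . . . .
  . . . . . . . . . .
  . 2 . . . . . . 0 .
  . 2 . . . . . 0 0 .
  . 2 . . . . . . 0 .
  . 2 . . . . . . . .
  . . . . . . . . . .

Result: 2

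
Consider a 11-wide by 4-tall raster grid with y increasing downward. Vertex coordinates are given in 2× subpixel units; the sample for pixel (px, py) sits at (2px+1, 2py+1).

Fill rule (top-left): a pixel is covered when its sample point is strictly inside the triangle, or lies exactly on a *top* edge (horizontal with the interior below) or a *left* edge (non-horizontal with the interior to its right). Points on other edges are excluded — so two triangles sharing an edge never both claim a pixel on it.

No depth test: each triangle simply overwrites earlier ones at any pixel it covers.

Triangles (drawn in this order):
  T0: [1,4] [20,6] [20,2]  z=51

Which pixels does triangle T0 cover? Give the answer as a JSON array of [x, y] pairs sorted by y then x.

T0:
  2·area = 76  (B↔C swapped to make it positive)
  edge (1, 4)→(20, 2): d=(19,-2) top-left  bias=+0
  edge (20, 2)→(20, 6): d=(0,4) right/bottom  bias=-1
  edge (20, 6)→(1, 4): d=(-19,-2) top-left  bias=+0
    (5,1)@(11, 3): e=[1,36,39] → █
    (6,1)@(13, 3): e=[5,28,43] → █
    (7,1)@(15, 3): e=[9,20,47] → █
    (8,1)@(17, 3): e=[13,12,51] → █
    (9,1)@(19, 3): e=[17,4,55] → █
    (10,1)@(21, 3): e=[21,-4,59] → ·
    (5,2)@(11, 5): e=[39,36,1] → █
    (10,2)@(21, 5): e=[59,-4,21] → ·
    (5,3)@(11, 7): e=[77,36,-37] → ·
    (6,3)@(13, 7): e=[81,28,-33] → ·
    (7,3)@(15, 7): e=[85,20,-29] → ·
    (8,3)@(17, 7): e=[89,12,-25] → ·
  covered (10 px):
    · · · · · · · · · · ·
    · · · · · █ █ █ █ █ ·
    · · · · · █ █ █ █ █ ·
    · · · · · · · · · · ·

Final: [[5,1],[6,1],[7,1],[8,1],[9,1],[5,2],[6,2],[7,2],[8,2],[9,2]]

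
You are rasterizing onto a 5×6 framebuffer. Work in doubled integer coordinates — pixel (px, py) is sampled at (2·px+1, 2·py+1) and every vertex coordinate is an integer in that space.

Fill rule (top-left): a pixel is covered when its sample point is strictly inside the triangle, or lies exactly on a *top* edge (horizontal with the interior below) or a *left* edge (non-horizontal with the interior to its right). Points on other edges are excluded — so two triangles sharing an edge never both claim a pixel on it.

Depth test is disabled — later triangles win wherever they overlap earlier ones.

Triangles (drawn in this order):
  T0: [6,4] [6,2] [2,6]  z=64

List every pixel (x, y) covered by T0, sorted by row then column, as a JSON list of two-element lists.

T0:
  2·area = 8  (B↔C swapped to make it positive)
  edge (6, 4)→(2, 6): d=(-4,2) right/bottom  bias=-1
  edge (2, 6)→(6, 2): d=(4,-4) top-left  bias=+0
  edge (6, 2)→(6, 4): d=(0,2) right/bottom  bias=-1
    (3,0)@(7, 1): e=[10,0,-2] → .  [on edge]
    (2,1)@(5, 3): e=[6,0,2] → X  [on edge]
    (3,1)@(7, 3): e=[2,8,-2] → .
    (1,2)@(3, 5): e=[2,0,6] → X  [on edge]
    (2,2)@(5, 5): e=[-2,8,2] → .
    (0,3)@(1, 7): e=[-2,0,10] → .  [on edge]
    (1,3)@(3, 7): e=[-6,8,6] → .
  covered (2 px):
    . . . . .
    . . X . .
    . X . . .
    . . . . .
    . . . . .
    . . . . .

Result: [[2,1],[1,2]]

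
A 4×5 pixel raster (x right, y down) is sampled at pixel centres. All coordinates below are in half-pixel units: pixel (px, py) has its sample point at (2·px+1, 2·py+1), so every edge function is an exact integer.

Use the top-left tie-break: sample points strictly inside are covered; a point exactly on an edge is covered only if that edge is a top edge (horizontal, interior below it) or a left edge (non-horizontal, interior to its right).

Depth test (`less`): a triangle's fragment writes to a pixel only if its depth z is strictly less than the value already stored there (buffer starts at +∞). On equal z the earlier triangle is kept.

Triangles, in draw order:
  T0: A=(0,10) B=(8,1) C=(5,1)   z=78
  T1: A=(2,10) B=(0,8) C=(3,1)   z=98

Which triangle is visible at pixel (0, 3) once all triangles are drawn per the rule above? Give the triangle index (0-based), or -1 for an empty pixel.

T0:
  2·area = 27  (B↔C swapped to make it positive)
  edge (0, 10)→(5, 1): d=(5,-9) top-left  bias=+0
  edge (5, 1)→(8, 1): d=(3,0) top-left  bias=+0
  edge (8, 1)→(0, 10): d=(-8,9) right/bottom  bias=-1
    (0,0)@(1, 1): e=[-36,0,63] → ·  [on edge]
    (1,0)@(3, 1): e=[-18,0,45] → ·  [on edge]
    (2,0)@(5, 1): e=[0,0,27] → █  [on edge]
    (3,0)@(7, 1): e=[18,0,9] → █  [on edge]
    (2,1)@(5, 3): e=[10,6,11] → █
    (3,1)@(7, 3): e=[28,6,-7] → ·
    (1,2)@(3, 5): e=[2,12,13] → █
    (2,2)@(5, 5): e=[20,12,-5] → ·
    (1,3)@(3, 7): e=[12,18,-3] → ·
  covered (4 px):
    · · █ █
    · · █ ·
    · █ · ·
    · · · ·
    · · · ·
T1:
  2·area = 20
  edge (2, 10)→(0, 8): d=(-2,-2) top-left  bias=+0
  edge (0, 8)→(3, 1): d=(3,-7) top-left  bias=+0
  edge (3, 1)→(2, 10): d=(-1,9) right/bottom  bias=-1
    (1,0)@(3, 1): e=[20,0,0] → ·  [on edge]
    (0,3)@(1, 7): e=[4,4,12] → █
    (1,3)@(3, 7): e=[8,18,-6] → ·
    (0,4)@(1, 9): e=[0,10,10] → █  [on edge]
    (1,4)@(3, 9): e=[4,24,-8] → ·
  covered (2 px):
    · · · ·
    · · · ·
    · · · ·
    █ · · ·
    █ · · ·

Z-buffer (winner per pixel, '.' = empty):
  . . 0 0
  . . 0 .
  . 0 . .
  1 . . .
  1 . . .

Result: 1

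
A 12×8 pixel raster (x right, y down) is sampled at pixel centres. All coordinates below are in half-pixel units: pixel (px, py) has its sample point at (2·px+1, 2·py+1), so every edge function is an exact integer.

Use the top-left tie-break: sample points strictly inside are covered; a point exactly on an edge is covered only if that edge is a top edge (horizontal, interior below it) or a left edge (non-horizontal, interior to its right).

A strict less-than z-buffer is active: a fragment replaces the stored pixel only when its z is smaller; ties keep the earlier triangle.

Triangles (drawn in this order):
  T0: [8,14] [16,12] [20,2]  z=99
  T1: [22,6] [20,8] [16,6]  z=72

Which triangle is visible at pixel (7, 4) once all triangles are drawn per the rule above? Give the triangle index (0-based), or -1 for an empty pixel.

T0:
  2·area = 72  (B↔C swapped to make it positive)
  edge (8, 14)→(20, 2): d=(12,-12) top-left  bias=+0
  edge (20, 2)→(16, 12): d=(-4,10) right/bottom  bias=-1
  edge (16, 12)→(8, 14): d=(-8,2) right/bottom  bias=-1
    (10,0)@(21, 1): e=[0,-6,78] → ·  [on edge]
    (9,1)@(19, 3): e=[0,6,66] → █  [on edge]
    (10,1)@(21, 3): e=[24,-14,62] → ·
    (8,2)@(17, 5): e=[0,18,54] → █  [on edge]
    (9,2)@(19, 5): e=[24,-2,50] → ·
    (7,3)@(15, 7): e=[0,30,42] → █  [on edge]
    (9,3)@(19, 7): e=[48,-10,34] → ·
    (6,4)@(13, 9): e=[0,42,30] → █  [on edge]
    (9,4)@(19, 9): e=[72,-18,18] → ·
    (5,5)@(11, 11): e=[0,54,18] → █  [on edge]
    (8,5)@(17, 11): e=[72,-6,6] → ·
    (4,6)@(9, 13): e=[0,66,6] → █  [on edge]
    (3,7)@(7, 15): e=[0,78,-6] → ·  [on edge]
  covered (12 px):
    · · · · · · · · · · · ·
    · · · · · · · · · █ · ·
    · · · · · · · · █ · · ·
    · · · · · · · █ █ · · ·
    · · · · · · █ █ █ · · ·
    · · · · · █ █ █ · · · ·
    · · · · █ █ · · · · · ·
    · · · · · · · · · · · ·
T1:
  2·area = 12
  edge (22, 6)→(20, 8): d=(-2,2) right/bottom  bias=-1
  edge (20, 8)→(16, 6): d=(-4,-2) top-left  bias=+0
  edge (16, 6)→(22, 6): d=(6,0) top-left  bias=+0
    (11,2)@(23, 5): e=[0,18,-6] → ·  [on edge]
    (9,3)@(19, 7): e=[4,2,6] → █
    (10,3)@(21, 7): e=[0,6,6] → ·  [on edge]
    (9,4)@(19, 9): e=[0,-6,18] → ·  [on edge]
    (8,5)@(17, 11): e=[0,-18,30] → ·  [on edge]
    (7,6)@(15, 13): e=[0,-30,42] → ·  [on edge]
    (6,7)@(13, 15): e=[0,-42,54] → ·  [on edge]
  covered (1 px):
    · · · · · · · · · · · ·
    · · · · · · · · · · · ·
    · · · · · · · · · · · ·
    · · · · · · · · · █ · ·
    · · · · · · · · · · · ·
    · · · · · · · · · · · ·
    · · · · · · · · · · · ·
    · · · · · · · · · · · ·

Z-buffer (winner per pixel, '.' = empty):
  . . . . . . . . . . . .
  . . . . . . . . . 0 . .
  . . . . . . . . 0 . . .
  . . . . . . . 0 0 1 . .
  . . . . . . 0 0 0 . . .
  . . . . . 0 0 0 . . . .
  . . . . 0 0 . . . . . .
  . . . . . . . . . . . .

Answer: 0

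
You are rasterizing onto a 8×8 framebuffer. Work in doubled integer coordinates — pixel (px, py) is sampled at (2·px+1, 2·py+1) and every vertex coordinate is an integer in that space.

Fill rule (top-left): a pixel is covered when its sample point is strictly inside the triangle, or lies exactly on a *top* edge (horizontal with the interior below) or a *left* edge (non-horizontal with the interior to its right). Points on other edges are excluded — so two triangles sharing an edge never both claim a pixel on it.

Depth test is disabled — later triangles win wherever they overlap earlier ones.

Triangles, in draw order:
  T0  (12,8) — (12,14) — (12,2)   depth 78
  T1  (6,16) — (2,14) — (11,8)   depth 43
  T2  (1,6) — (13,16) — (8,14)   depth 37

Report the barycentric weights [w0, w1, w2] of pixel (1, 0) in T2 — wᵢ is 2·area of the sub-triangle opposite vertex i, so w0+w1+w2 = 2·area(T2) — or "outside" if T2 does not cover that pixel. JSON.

T0:
  degenerate (2·area = 0) — covers nothing
T1:
  2·area = 42
  edge (6, 16)→(2, 14): d=(-4,-2) top-left  bias=+0
  edge (2, 14)→(11, 8): d=(9,-6) top-left  bias=+0
  edge (11, 8)→(6, 16): d=(-5,8) right/bottom  bias=-1
    (3,5)@(7, 11): e=[22,3,17] → █
    (4,5)@(9, 11): e=[26,15,1] → █
    (5,5)@(11, 11): e=[30,27,-15] → ·
    (2,6)@(5, 13): e=[10,9,23] → █
    (4,6)@(9, 13): e=[18,33,-9] → ·
    (2,7)@(5, 15): e=[2,27,13] → █
    (3,7)@(7, 15): e=[6,39,-3] → ·
  covered (5 px):
    · · · · · · · ·
    · · · · · · · ·
    · · · · · · · ·
    · · · · · · · ·
    · · · · · · · ·
    · · · █ █ · · ·
    · · █ █ · · · ·
    · · █ · · · · ·
T2:
  2·area = 26
  edge (1, 6)→(13, 16): d=(12,10) right/bottom  bias=-1
  edge (13, 16)→(8, 14): d=(-5,-2) top-left  bias=+0
  edge (8, 14)→(1, 6): d=(-7,-8) top-left  bias=+0
    (3,5)@(7, 11): e=[0,13,13] → ·  [on edge]
    (4,6)@(9, 13): e=[4,7,15] → █
    (5,6)@(11, 13): e=[-16,11,31] → ·
    (4,7)@(9, 15): e=[28,-3,1] → ·
    (5,7)@(11, 15): e=[8,1,17] → █
    (6,7)@(13, 15): e=[-12,5,33] → ·
  covered (2 px):
    · · · · · · · ·
    · · · · · · · ·
    · · · · · · · ·
    · · · · · · · ·
    · · · · · · · ·
    · · · · · · · ·
    · · · · █ · · ·
    · · · · · █ · ·

Answer: "outside"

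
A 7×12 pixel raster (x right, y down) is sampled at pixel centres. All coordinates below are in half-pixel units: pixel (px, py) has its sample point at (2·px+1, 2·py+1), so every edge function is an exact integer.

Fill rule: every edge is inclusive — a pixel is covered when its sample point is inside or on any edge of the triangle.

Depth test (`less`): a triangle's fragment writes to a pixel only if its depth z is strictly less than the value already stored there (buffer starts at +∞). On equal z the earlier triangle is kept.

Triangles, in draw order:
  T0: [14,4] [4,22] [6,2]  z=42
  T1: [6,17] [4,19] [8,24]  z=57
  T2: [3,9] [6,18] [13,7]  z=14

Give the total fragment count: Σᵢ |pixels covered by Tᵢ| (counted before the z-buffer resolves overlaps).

T0:
  2·area = 164
  edge (14, 4)→(4, 22): d=(-10,18) inclusive
  edge (4, 22)→(6, 2): d=(2,-20) inclusive
  edge (6, 2)→(14, 4): d=(8,2) inclusive
    (3,1)@(7, 3): e=[136,22,6] → X
    (4,1)@(9, 3): e=[100,62,2] → X
    (5,1)@(11, 3): e=[64,102,-2] → .
    (3,2)@(7, 5): e=[116,26,22] → X
    (5,2)@(11, 5): e=[44,106,14] → X
    (6,2)@(13, 5): e=[8,146,10] → X
    (3,3)@(7, 7): e=[96,30,38] → X
    (6,3)@(13, 7): e=[-12,150,26] → .
    (3,4)@(7, 9): e=[76,34,54] → X
    (6,4)@(13, 9): e=[-32,154,42] → .
    (3,5)@(7, 11): e=[56,38,70] → X
    (5,5)@(11, 11): e=[-16,118,62] → .
    (4,6)@(9, 13): e=[0,82,82] → X  [on edge]
  covered (21 px):
    . . . . . . .
    . . . X X . .
    . . . X X X X
    . . . X X X .
    . . . X X X .
    . . . X X . .
    . . X X X . .
    . . X X . . .
    . . X . . . .
    . . X . . . .
    . . . . . . .
    . . . . . . .
T1:
  2·area = 18  (B↔C swapped to make it positive)
  edge (6, 17)→(8, 24): d=(2,7) inclusive
  edge (8, 24)→(4, 19): d=(-4,-5) inclusive
  edge (4, 19)→(6, 17): d=(2,-2) inclusive
    (2,9)@(5, 19): e=[11,5,2] → X
    (3,9)@(7, 19): e=[-3,15,6] → .
    (2,10)@(5, 21): e=[15,-3,6] → .
    (3,10)@(7, 21): e=[1,7,10] → X
    (4,10)@(9, 21): e=[-13,17,14] → .
    (3,11)@(7, 23): e=[5,-1,14] → .
  covered (2 px):
    . . . . . . .
    . . . . . . .
    . . . . . . .
    . . . . . . .
    . . . . . . .
    . . . . . . .
    . . . . . . .
    . . . . . . .
    . . . . . . .
    . . X . . . .
    . . . X . . .
    . . . . . . .
T2:
  2·area = 96  (B↔C swapped to make it positive)
  edge (3, 9)→(13, 7): d=(10,-2) inclusive
  edge (13, 7)→(6, 18): d=(-7,11) inclusive
  edge (6, 18)→(3, 9): d=(-3,-9) inclusive
    (0,1)@(1, 3): e=[-64,160,0] → .  [on edge]
    (6,3)@(13, 7): e=[0,0,96] → X  [on edge]
    (1,4)@(3, 9): e=[0,96,0] → X  [on edge]
    (2,4)@(5, 9): e=[4,74,18] → X
    (3,4)@(7, 9): e=[8,52,36] → X
    (4,4)@(9, 9): e=[12,30,54] → X
    (5,4)@(11, 9): e=[16,8,72] → X
    (6,4)@(13, 9): e=[20,-14,90] → .
    (1,5)@(3, 11): e=[20,82,-6] → .
    (2,5)@(5, 11): e=[24,60,12] → X
    (5,5)@(11, 11): e=[36,-6,66] → .
    (2,6)@(5, 13): e=[44,46,6] → X
    (2,7)@(5, 15): e=[64,32,0] → X  [on edge]
    (3,10)@(7, 21): e=[128,-32,0] → .  [on edge]
  covered (14 px):
    . . . . . . .
    . . . . . . .
    . . . . . . .
    . . . . . . X
    . X X X X X .
    . . X X X . .
    . . X X X . .
    . . X X . . .
    . . . . . . .
    . . . . . . .
    . . . . . . .
    . . . . . . .

Final: 37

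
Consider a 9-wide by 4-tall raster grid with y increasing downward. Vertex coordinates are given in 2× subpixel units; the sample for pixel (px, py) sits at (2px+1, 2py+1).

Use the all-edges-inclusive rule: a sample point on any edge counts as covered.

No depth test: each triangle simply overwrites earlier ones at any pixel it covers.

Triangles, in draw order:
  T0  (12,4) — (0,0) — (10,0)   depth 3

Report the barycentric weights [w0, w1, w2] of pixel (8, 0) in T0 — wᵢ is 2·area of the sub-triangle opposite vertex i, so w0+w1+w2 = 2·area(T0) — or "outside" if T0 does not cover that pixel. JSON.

T0:
  2·area = 40
  edge (12, 4)→(0, 0): d=(-12,-4) inclusive
  edge (0, 0)→(10, 0): d=(10,0) inclusive
  edge (10, 0)→(12, 4): d=(2,4) inclusive
    (1,0)@(3, 1): e=[0,10,30] → X  [on edge]
    (2,0)@(5, 1): e=[8,10,22] → X
    (3,0)@(7, 1): e=[16,10,14] → X
    (4,0)@(9, 1): e=[24,10,6] → X
    (5,0)@(11, 1): e=[32,10,-2] → .
    (1,1)@(3, 3): e=[-24,30,34] → .
    (2,1)@(5, 3): e=[-16,30,26] → .
    (3,1)@(7, 3): e=[-8,30,18] → .
    (4,1)@(9, 3): e=[0,30,10] → X  [on edge]
    (5,1)@(11, 3): e=[8,30,2] → X
    (6,1)@(13, 3): e=[16,30,-6] → .
    (4,2)@(9, 5): e=[-24,50,14] → .
    (7,2)@(15, 5): e=[0,50,-10] → .  [on edge]
  covered (6 px):
    . X X X X . . . .
    . . . . X X . . .
    . . . . . . . . .
    . . . . . . . . .

Final: "outside"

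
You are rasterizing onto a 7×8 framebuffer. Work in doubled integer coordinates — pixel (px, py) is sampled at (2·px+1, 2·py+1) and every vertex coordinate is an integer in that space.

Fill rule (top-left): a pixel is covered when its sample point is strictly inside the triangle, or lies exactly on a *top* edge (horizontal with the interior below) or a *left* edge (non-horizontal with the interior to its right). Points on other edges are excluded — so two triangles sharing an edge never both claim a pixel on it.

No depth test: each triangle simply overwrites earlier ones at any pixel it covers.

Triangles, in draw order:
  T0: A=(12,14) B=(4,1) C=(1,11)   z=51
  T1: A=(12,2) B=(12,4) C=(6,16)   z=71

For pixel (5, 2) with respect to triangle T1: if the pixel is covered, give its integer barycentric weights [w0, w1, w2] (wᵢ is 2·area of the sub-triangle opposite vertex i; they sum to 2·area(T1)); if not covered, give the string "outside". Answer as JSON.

T0:
  2·area = 119  (B↔C swapped to make it positive)
  edge (12, 14)→(1, 11): d=(-11,-3) top-left  bias=+0
  edge (1, 11)→(4, 1): d=(3,-10) top-left  bias=+0
  edge (4, 1)→(12, 14): d=(8,13) right/bottom  bias=-1
    (2,1)@(5, 3): e=[100,16,3] → X
    (3,1)@(7, 3): e=[106,36,-23] → .
    (1,2)@(3, 5): e=[72,2,45] → X
    (3,2)@(7, 5): e=[84,42,-7] → .
    (1,3)@(3, 7): e=[50,8,61] → X
    (3,3)@(7, 7): e=[62,48,9] → X
    (4,3)@(9, 7): e=[68,68,-17] → .
    (1,4)@(3, 9): e=[28,14,77] → X
    (4,4)@(9, 9): e=[46,74,-1] → .
    (0,5)@(1, 11): e=[0,0,119] → X  [on edge]
    (4,5)@(9, 11): e=[24,80,15] → X
    (5,5)@(11, 11): e=[30,100,-11] → .
  covered (16 px):
    . . . . . . .
    . . X . . . .
    . X X . . . .
    . X X X . . .
    . X X X . . .
    X X X X X . .
    . . . . X X .
    . . . . . . .
T1:
  2·area = 12
  edge (12, 2)→(12, 4): d=(0,2) right/bottom  bias=-1
  edge (12, 4)→(6, 16): d=(-6,12) right/bottom  bias=-1
  edge (6, 16)→(12, 2): d=(6,-14) top-left  bias=+0
    (5,2)@(11, 5): e=[2,6,4] → X
    (6,2)@(13, 5): e=[-2,-18,32] → .
    (5,3)@(11, 7): e=[2,-6,16] → .
    (4,4)@(9, 9): e=[6,6,0] → X  [on edge]
    (5,4)@(11, 9): e=[2,-18,28] → .
    (4,5)@(9, 11): e=[6,-6,12] → .
  covered (2 px):
    . . . . . . .
    . . . . . . .
    . . . . . X .
    . . . . . . .
    . . . . X . .
    . . . . . . .
    . . . . . . .
    . . . . . . .

Final: [6,4,2]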